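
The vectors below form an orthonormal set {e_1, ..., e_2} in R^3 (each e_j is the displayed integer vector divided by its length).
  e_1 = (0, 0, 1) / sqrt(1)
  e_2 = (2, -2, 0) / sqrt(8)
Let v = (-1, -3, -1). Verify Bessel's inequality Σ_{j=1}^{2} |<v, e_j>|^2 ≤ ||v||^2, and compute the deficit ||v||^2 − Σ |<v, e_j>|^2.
Σ |<v, e_j>|^2 = 3; ||v||^2 = 11; deficit = 8

Write each e_j = u_j / sqrt(<u_j, u_j>) where u_j is the displayed integer vector. Then <v, e_j> = <v, u_j> / sqrt(<u_j, u_j>), so |<v, e_j>|^2 = <v, u_j>^2 / <u_j, u_j>.
Coefficients: <v, e_1> = -1/sqrt(1), <v, e_2> = 4/sqrt(8).
Square and sum: Σ |<v, e_j>|^2 = 3.
Compute ||v||^2 = v·v = 11.
Deficit = 11 − 3 = 8 ≥ 0, confirming Bessel's inequality. (The deficit equals ||v − Σ <v,e_j> e_j||^2, the squared distance from v to span{e_j}.)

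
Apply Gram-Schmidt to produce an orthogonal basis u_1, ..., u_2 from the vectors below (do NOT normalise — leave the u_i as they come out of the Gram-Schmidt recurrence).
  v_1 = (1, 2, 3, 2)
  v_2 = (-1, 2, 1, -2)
Orthogonal basis:
  u_1 = (1, 2, 3, 2)
  u_2 = (-10/9, 16/9, 2/3, -20/9)

Apply the Gram-Schmidt recurrence
  u_1 = v_1
  u_i = v_i − Σ_{j<i} ((v_i · u_j) / (u_j · u_j)) · u_j.

Step by step this gives:
  u_1 = (1, 2, 3, 2)
  u_2 = (-10/9, 16/9, 2/3, -20/9)

Orthogonality check:
  u_2 · u_1 = 0 (should be 0)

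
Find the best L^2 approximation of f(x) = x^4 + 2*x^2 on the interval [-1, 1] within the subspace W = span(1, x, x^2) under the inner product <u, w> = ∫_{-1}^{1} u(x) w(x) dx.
g(x) = 20*x^2/7 - 3/35

The best approximation g ∈ W is the orthogonal projection of f onto W. Writing g = a_0 + a_1 x + a_2 x^2, the coefficients solve the normal equations G · a = b where
  G_{ij} = <φ_i, φ_j> and b_i = <f, φ_i>, with φ_0 = 1, φ_1 = x, φ_2 = x^2.
G =
  [2, 0, 2/3]
  [0, 2/3, 0]
  [2/3, 0, 2/5],
b = (26/15, 0, 38/35).
Solving gives a_0 = -3/35, a_1 = 0, a_2 = 20/7, so
  g(x) = 20*x^2/7 - 3/35.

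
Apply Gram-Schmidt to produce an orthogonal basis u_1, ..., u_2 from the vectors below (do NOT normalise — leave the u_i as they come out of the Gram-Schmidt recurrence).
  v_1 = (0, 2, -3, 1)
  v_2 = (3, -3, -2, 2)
Orthogonal basis:
  u_1 = (0, 2, -3, 1)
  u_2 = (3, -23/7, -11/7, 13/7)

Apply the Gram-Schmidt recurrence
  u_1 = v_1
  u_i = v_i − Σ_{j<i} ((v_i · u_j) / (u_j · u_j)) · u_j.

Step by step this gives:
  u_1 = (0, 2, -3, 1)
  u_2 = (3, -23/7, -11/7, 13/7)

Orthogonality check:
  u_2 · u_1 = 0 (should be 0)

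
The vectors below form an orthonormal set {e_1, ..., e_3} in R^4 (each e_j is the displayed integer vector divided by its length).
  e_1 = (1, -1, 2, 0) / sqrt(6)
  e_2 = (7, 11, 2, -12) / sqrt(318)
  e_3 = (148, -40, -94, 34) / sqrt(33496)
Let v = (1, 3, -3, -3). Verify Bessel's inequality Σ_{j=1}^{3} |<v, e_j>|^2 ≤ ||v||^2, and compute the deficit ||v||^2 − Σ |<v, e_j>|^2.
Σ |<v, e_j>|^2 = 2162/79; ||v||^2 = 28; deficit = 50/79

Write each e_j = u_j / sqrt(<u_j, u_j>) where u_j is the displayed integer vector. Then <v, e_j> = <v, u_j> / sqrt(<u_j, u_j>), so |<v, e_j>|^2 = <v, u_j>^2 / <u_j, u_j>.
Coefficients: <v, e_1> = -8/sqrt(6), <v, e_2> = 70/sqrt(318), <v, e_3> = 208/sqrt(33496).
Square and sum: Σ |<v, e_j>|^2 = 2162/79.
Compute ||v||^2 = v·v = 28.
Deficit = 28 − 2162/79 = 50/79 ≥ 0, confirming Bessel's inequality. (The deficit equals ||v − Σ <v,e_j> e_j||^2, the squared distance from v to span{e_j}.)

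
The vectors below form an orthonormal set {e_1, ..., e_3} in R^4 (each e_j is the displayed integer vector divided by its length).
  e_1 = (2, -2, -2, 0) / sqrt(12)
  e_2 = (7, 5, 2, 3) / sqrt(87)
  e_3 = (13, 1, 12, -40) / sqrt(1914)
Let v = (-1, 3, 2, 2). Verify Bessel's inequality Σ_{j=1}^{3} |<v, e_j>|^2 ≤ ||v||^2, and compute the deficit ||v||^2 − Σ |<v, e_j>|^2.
Σ |<v, e_j>|^2 = 18; ||v||^2 = 18; deficit = 0

Write each e_j = u_j / sqrt(<u_j, u_j>) where u_j is the displayed integer vector. Then <v, e_j> = <v, u_j> / sqrt(<u_j, u_j>), so |<v, e_j>|^2 = <v, u_j>^2 / <u_j, u_j>.
Coefficients: <v, e_1> = -12/sqrt(12), <v, e_2> = 18/sqrt(87), <v, e_3> = -66/sqrt(1914).
Square and sum: Σ |<v, e_j>|^2 = 18.
Compute ||v||^2 = v·v = 18.
Deficit = 18 − 18 = 0 ≥ 0, confirming Bessel's inequality. (The deficit equals ||v − Σ <v,e_j> e_j||^2, the squared distance from v to span{e_j}.)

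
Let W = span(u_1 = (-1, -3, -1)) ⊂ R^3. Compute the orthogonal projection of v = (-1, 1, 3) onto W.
proj_W(v) = (5/11, 15/11, 5/11)

Set up U = [u_1 | ... | u_1] ∈ R^(3×1). The projector onto W = col(U) is P = U (U^T U)^(-1) U^T.
Compute U^T U =
  [11],
and U^T v = (-5).
Solve U^T U · c = U^T v for the coefficients: c = (-5/11). The projection is proj_W(v) = U c.
Check: (v - proj_W(v)) · u_1 = 0  (should be 0).
Result: proj_W(v) = (5/11, 15/11, 5/11).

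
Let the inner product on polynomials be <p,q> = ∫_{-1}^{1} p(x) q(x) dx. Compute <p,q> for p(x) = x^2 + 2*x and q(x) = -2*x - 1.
<p,q> = -10/3

Expand the product: p(x)·q(x) = -2*x^3 - 5*x^2 - 2*x.
∫_{-1}^{1} of each monomial x^k gives [2/(k+1) if k even, 0 if k odd]. Integrating term-by-term (or equivalently evaluating the antiderivative F(x) = -x^4/2 - 5*x^3/3 - x^2 at the endpoints):
  F(1) − F(−1) = -19/6 − (1/6) = -10/3.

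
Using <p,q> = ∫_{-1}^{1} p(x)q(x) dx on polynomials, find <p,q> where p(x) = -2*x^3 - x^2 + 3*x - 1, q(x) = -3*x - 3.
<p,q> = 22/5

Expand the product: p(x)·q(x) = 6*x^4 + 9*x^3 - 6*x^2 - 6*x + 3.
∫_{-1}^{1} of each monomial x^k gives [2/(k+1) if k even, 0 if k odd]. Integrating term-by-term (or equivalently evaluating the antiderivative F(x) = 6*x^5/5 + 9*x^4/4 - 2*x^3 - 3*x^2 + 3*x at the endpoints):
  F(1) − F(−1) = 29/20 − (-59/20) = 22/5.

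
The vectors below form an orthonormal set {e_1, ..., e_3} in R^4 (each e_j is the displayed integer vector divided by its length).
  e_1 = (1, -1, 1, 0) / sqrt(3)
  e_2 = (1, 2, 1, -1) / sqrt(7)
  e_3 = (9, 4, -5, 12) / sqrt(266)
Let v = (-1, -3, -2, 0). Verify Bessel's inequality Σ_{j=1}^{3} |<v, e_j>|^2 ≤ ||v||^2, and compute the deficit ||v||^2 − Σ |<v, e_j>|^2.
Σ |<v, e_j>|^2 = 457/38; ||v||^2 = 14; deficit = 75/38

Write each e_j = u_j / sqrt(<u_j, u_j>) where u_j is the displayed integer vector. Then <v, e_j> = <v, u_j> / sqrt(<u_j, u_j>), so |<v, e_j>|^2 = <v, u_j>^2 / <u_j, u_j>.
Coefficients: <v, e_1> = 0/sqrt(3), <v, e_2> = -9/sqrt(7), <v, e_3> = -11/sqrt(266).
Square and sum: Σ |<v, e_j>|^2 = 457/38.
Compute ||v||^2 = v·v = 14.
Deficit = 14 − 457/38 = 75/38 ≥ 0, confirming Bessel's inequality. (The deficit equals ||v − Σ <v,e_j> e_j||^2, the squared distance from v to span{e_j}.)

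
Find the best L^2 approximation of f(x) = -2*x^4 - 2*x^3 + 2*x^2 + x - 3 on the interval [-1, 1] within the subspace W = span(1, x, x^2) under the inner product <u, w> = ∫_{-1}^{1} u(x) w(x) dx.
g(x) = 2*x^2/7 - x/5 - 99/35

The best approximation g ∈ W is the orthogonal projection of f onto W. Writing g = a_0 + a_1 x + a_2 x^2, the coefficients solve the normal equations G · a = b where
  G_{ij} = <φ_i, φ_j> and b_i = <f, φ_i>, with φ_0 = 1, φ_1 = x, φ_2 = x^2.
G =
  [2, 0, 2/3]
  [0, 2/3, 0]
  [2/3, 0, 2/5],
b = (-82/15, -2/15, -62/35).
Solving gives a_0 = -99/35, a_1 = -1/5, a_2 = 2/7, so
  g(x) = 2*x^2/7 - x/5 - 99/35.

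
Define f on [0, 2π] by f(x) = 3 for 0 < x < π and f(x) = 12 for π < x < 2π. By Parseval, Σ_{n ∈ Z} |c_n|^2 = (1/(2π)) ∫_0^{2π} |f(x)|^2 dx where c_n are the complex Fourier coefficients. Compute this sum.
Σ |c_n|^2 = 153/2

Parseval equates the L^2 energy of f (normalised by 1/(2π)) with the ℓ^2 sum of its Fourier coefficients: (1/(2π)) ∫_0^{2π} |f|^2 = Σ |c_n|^2.
Compute the left side: (1/(2π)) [∫_0^π 3^2 dx + ∫_π^{2π} 12^2 dx] = (1/(2π)) · (9π + 144π) = (9 + 144)/2 = 153/2.
So Σ_{n ∈ Z} |c_n|^2 = 153/2.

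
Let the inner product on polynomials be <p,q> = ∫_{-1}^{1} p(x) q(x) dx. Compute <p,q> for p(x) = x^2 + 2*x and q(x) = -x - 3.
<p,q> = -10/3

Expand the product: p(x)·q(x) = -x^3 - 5*x^2 - 6*x.
∫_{-1}^{1} of each monomial x^k gives [2/(k+1) if k even, 0 if k odd]. Integrating term-by-term (or equivalently evaluating the antiderivative F(x) = -x^4/4 - 5*x^3/3 - 3*x^2 at the endpoints):
  F(1) − F(−1) = -59/12 − (-19/12) = -10/3.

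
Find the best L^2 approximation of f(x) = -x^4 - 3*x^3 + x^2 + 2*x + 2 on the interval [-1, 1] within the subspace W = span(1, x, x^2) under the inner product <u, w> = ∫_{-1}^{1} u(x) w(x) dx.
g(x) = x^2/7 + x/5 + 73/35

The best approximation g ∈ W is the orthogonal projection of f onto W. Writing g = a_0 + a_1 x + a_2 x^2, the coefficients solve the normal equations G · a = b where
  G_{ij} = <φ_i, φ_j> and b_i = <f, φ_i>, with φ_0 = 1, φ_1 = x, φ_2 = x^2.
G =
  [2, 0, 2/3]
  [0, 2/3, 0]
  [2/3, 0, 2/5],
b = (64/15, 2/15, 152/105).
Solving gives a_0 = 73/35, a_1 = 1/5, a_2 = 1/7, so
  g(x) = x^2/7 + x/5 + 73/35.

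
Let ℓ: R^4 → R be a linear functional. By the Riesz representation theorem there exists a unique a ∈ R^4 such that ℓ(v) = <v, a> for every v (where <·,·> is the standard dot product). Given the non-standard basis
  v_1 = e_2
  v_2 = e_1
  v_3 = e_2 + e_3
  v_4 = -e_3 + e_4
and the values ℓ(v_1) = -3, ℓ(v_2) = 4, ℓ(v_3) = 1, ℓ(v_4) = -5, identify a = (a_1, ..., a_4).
a = (4, -3, 4, -1)

Write a = (a_1, ..., a_4) in the standard basis. For each basis vector v_i, ℓ(v_i) = <v_i, a> is a linear equation in the a_j's. Collect the n equations into a matrix system V a = ℓ, where row i of V is v_i (expressed in the standard basis). Since V is invertible (lower-triangular with 1s on the diagonal, up to permutation), solve by back-substitution:
  V =
[[0, 1, 0, 0],
 [1, 0, 0, 0],
 [0, 1, 1, 0],
 [0, 0, -1, 1]]
  V a = (-3, 4, 1, -5)
Solving gives a = (4, -3, 4, -1).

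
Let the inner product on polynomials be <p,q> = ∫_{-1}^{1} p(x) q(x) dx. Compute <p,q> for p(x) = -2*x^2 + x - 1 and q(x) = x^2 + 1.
<p,q> = -24/5

Expand the product: p(x)·q(x) = -2*x^4 + x^3 - 3*x^2 + x - 1.
∫_{-1}^{1} of each monomial x^k gives [2/(k+1) if k even, 0 if k odd]. Integrating term-by-term (or equivalently evaluating the antiderivative F(x) = -2*x^5/5 + x^4/4 - x^3 + x^2/2 - x at the endpoints):
  F(1) − F(−1) = -33/20 − (63/20) = -24/5.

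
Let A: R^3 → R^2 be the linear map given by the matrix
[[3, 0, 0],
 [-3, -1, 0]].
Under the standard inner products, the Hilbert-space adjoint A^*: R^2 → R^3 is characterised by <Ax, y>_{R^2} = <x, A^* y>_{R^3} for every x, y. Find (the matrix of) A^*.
A^* = A^T =
[[3, -3],
 [0, -1],
 [0, 0]]

For real matrices with standard dot products, the defining identity <Ax, y> = <x, A^* y> gives (Ax)^T y = x^T (A^*) y, i.e. x^T A^T y = x^T (A^*) y. Since this holds for all x, y, we must have A^* = A^T. Therefore
A^* =
[[3, -3],
 [0, -1],
 [0, 0]].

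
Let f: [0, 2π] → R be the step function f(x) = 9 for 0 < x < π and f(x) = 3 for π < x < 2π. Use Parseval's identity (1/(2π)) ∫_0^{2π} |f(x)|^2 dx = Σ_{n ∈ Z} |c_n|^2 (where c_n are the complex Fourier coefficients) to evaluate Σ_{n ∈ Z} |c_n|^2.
Σ |c_n|^2 = 45

Parseval equates the L^2 energy of f (normalised by 1/(2π)) with the ℓ^2 sum of its Fourier coefficients: (1/(2π)) ∫_0^{2π} |f|^2 = Σ |c_n|^2.
Compute the left side: (1/(2π)) [∫_0^π 9^2 dx + ∫_π^{2π} 3^2 dx] = (1/(2π)) · (81π + 9π) = (81 + 9)/2 = 45.
So Σ_{n ∈ Z} |c_n|^2 = 45.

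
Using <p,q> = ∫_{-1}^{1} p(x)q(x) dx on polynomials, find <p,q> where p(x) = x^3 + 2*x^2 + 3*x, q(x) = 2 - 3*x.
<p,q> = -68/15

Expand the product: p(x)·q(x) = -3*x^4 - 4*x^3 - 5*x^2 + 6*x.
∫_{-1}^{1} of each monomial x^k gives [2/(k+1) if k even, 0 if k odd]. Integrating term-by-term (or equivalently evaluating the antiderivative F(x) = -3*x^5/5 - x^4 - 5*x^3/3 + 3*x^2 at the endpoints):
  F(1) − F(−1) = -4/15 − (64/15) = -68/15.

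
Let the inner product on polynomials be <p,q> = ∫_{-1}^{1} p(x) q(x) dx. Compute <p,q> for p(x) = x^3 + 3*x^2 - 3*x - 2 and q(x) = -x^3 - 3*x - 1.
<p,q> = 54/7

Expand the product: p(x)·q(x) = -x^6 - 3*x^5 - 8*x^3 + 6*x^2 + 9*x + 2.
∫_{-1}^{1} of each monomial x^k gives [2/(k+1) if k even, 0 if k odd]. Integrating term-by-term (or equivalently evaluating the antiderivative F(x) = -x^7/7 - x^6/2 - 2*x^4 + 2*x^3 + 9*x^2/2 + 2*x at the endpoints):
  F(1) − F(−1) = 41/7 − (-13/7) = 54/7.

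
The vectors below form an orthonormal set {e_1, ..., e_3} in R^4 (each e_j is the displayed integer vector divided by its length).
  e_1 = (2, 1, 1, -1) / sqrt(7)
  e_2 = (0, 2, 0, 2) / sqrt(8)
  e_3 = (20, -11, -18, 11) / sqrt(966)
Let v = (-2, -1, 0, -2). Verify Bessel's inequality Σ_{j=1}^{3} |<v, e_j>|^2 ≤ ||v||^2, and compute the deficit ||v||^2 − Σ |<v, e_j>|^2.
Σ |<v, e_j>|^2 = 195/23; ||v||^2 = 9; deficit = 12/23

Write each e_j = u_j / sqrt(<u_j, u_j>) where u_j is the displayed integer vector. Then <v, e_j> = <v, u_j> / sqrt(<u_j, u_j>), so |<v, e_j>|^2 = <v, u_j>^2 / <u_j, u_j>.
Coefficients: <v, e_1> = -3/sqrt(7), <v, e_2> = -6/sqrt(8), <v, e_3> = -51/sqrt(966).
Square and sum: Σ |<v, e_j>|^2 = 195/23.
Compute ||v||^2 = v·v = 9.
Deficit = 9 − 195/23 = 12/23 ≥ 0, confirming Bessel's inequality. (The deficit equals ||v − Σ <v,e_j> e_j||^2, the squared distance from v to span{e_j}.)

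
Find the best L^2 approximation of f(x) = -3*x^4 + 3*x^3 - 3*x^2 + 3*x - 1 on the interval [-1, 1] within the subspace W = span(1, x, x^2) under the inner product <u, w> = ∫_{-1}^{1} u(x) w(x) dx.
g(x) = -39*x^2/7 + 24*x/5 - 26/35

The best approximation g ∈ W is the orthogonal projection of f onto W. Writing g = a_0 + a_1 x + a_2 x^2, the coefficients solve the normal equations G · a = b where
  G_{ij} = <φ_i, φ_j> and b_i = <f, φ_i>, with φ_0 = 1, φ_1 = x, φ_2 = x^2.
G =
  [2, 0, 2/3]
  [0, 2/3, 0]
  [2/3, 0, 2/5],
b = (-26/5, 16/5, -286/105).
Solving gives a_0 = -26/35, a_1 = 24/5, a_2 = -39/7, so
  g(x) = -39*x^2/7 + 24*x/5 - 26/35.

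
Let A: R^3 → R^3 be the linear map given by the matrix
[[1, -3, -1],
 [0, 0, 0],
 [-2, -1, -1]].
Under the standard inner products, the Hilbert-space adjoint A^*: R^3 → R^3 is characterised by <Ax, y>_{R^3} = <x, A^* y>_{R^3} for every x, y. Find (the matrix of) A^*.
A^* = A^T =
[[1, 0, -2],
 [-3, 0, -1],
 [-1, 0, -1]]

For real matrices with standard dot products, the defining identity <Ax, y> = <x, A^* y> gives (Ax)^T y = x^T (A^*) y, i.e. x^T A^T y = x^T (A^*) y. Since this holds for all x, y, we must have A^* = A^T. Therefore
A^* =
[[1, 0, -2],
 [-3, 0, -1],
 [-1, 0, -1]].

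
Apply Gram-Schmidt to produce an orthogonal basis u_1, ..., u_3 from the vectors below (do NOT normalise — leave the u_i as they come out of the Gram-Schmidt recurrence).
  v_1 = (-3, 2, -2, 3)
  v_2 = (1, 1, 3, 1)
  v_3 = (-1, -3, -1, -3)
Orthogonal basis:
  u_1 = (-3, 2, -2, 3)
  u_2 = (7/13, 17/13, 35/13, 19/13)
  u_3 = (-119/74, -67/74, 71/74, -27/74)

Apply the Gram-Schmidt recurrence
  u_1 = v_1
  u_i = v_i − Σ_{j<i} ((v_i · u_j) / (u_j · u_j)) · u_j.

Step by step this gives:
  u_1 = (-3, 2, -2, 3)
  u_2 = (7/13, 17/13, 35/13, 19/13)
  u_3 = (-119/74, -67/74, 71/74, -27/74)

Orthogonality check:
  u_2 · u_1 = 0 (should be 0)
  u_3 · u_1 = 0 (should be 0)
  u_3 · u_2 = 0 (should be 0)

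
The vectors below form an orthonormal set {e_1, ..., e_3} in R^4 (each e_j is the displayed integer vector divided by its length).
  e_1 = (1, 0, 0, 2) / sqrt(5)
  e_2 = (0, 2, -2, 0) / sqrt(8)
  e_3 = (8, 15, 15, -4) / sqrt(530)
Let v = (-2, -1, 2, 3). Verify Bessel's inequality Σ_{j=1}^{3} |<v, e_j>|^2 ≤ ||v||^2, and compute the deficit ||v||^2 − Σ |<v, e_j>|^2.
Σ |<v, e_j>|^2 = 425/53; ||v||^2 = 18; deficit = 529/53

Write each e_j = u_j / sqrt(<u_j, u_j>) where u_j is the displayed integer vector. Then <v, e_j> = <v, u_j> / sqrt(<u_j, u_j>), so |<v, e_j>|^2 = <v, u_j>^2 / <u_j, u_j>.
Coefficients: <v, e_1> = 4/sqrt(5), <v, e_2> = -6/sqrt(8), <v, e_3> = -13/sqrt(530).
Square and sum: Σ |<v, e_j>|^2 = 425/53.
Compute ||v||^2 = v·v = 18.
Deficit = 18 − 425/53 = 529/53 ≥ 0, confirming Bessel's inequality. (The deficit equals ||v − Σ <v,e_j> e_j||^2, the squared distance from v to span{e_j}.)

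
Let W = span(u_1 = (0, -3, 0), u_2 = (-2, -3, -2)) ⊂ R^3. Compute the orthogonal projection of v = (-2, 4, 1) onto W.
proj_W(v) = (-1/2, 4, -1/2)

Set up U = [u_1 | ... | u_2] ∈ R^(3×2). The projector onto W = col(U) is P = U (U^T U)^(-1) U^T.
Compute U^T U =
  [9, 9]
  [9, 17],
and U^T v = (-12, -10).
Solve U^T U · c = U^T v for the coefficients: c = (-19/12, 1/4). The projection is proj_W(v) = U c.
Check: (v - proj_W(v)) · u_1 = 0  (should be 0).
Check: (v - proj_W(v)) · u_2 = 0  (should be 0).
Result: proj_W(v) = (-1/2, 4, -1/2).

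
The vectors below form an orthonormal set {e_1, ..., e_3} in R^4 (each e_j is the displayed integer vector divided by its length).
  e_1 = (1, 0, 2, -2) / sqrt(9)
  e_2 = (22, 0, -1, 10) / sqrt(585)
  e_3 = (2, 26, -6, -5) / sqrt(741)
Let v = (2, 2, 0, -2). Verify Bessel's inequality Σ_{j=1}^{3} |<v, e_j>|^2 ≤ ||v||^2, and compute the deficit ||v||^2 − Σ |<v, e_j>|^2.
Σ |<v, e_j>|^2 = 1032/95; ||v||^2 = 12; deficit = 108/95

Write each e_j = u_j / sqrt(<u_j, u_j>) where u_j is the displayed integer vector. Then <v, e_j> = <v, u_j> / sqrt(<u_j, u_j>), so |<v, e_j>|^2 = <v, u_j>^2 / <u_j, u_j>.
Coefficients: <v, e_1> = 6/sqrt(9), <v, e_2> = 24/sqrt(585), <v, e_3> = 66/sqrt(741).
Square and sum: Σ |<v, e_j>|^2 = 1032/95.
Compute ||v||^2 = v·v = 12.
Deficit = 12 − 1032/95 = 108/95 ≥ 0, confirming Bessel's inequality. (The deficit equals ||v − Σ <v,e_j> e_j||^2, the squared distance from v to span{e_j}.)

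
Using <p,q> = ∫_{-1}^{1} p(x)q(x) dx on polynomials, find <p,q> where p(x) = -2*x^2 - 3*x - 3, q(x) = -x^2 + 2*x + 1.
<p,q> = -128/15

Expand the product: p(x)·q(x) = 2*x^4 - x^3 - 5*x^2 - 9*x - 3.
∫_{-1}^{1} of each monomial x^k gives [2/(k+1) if k even, 0 if k odd]. Integrating term-by-term (or equivalently evaluating the antiderivative F(x) = 2*x^5/5 - x^4/4 - 5*x^3/3 - 9*x^2/2 - 3*x at the endpoints):
  F(1) − F(−1) = -541/60 − (-29/60) = -128/15.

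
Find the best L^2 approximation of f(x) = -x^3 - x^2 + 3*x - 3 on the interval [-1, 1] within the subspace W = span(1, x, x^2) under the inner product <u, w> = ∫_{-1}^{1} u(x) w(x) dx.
g(x) = -x^2 + 12*x/5 - 3

The best approximation g ∈ W is the orthogonal projection of f onto W. Writing g = a_0 + a_1 x + a_2 x^2, the coefficients solve the normal equations G · a = b where
  G_{ij} = <φ_i, φ_j> and b_i = <f, φ_i>, with φ_0 = 1, φ_1 = x, φ_2 = x^2.
G =
  [2, 0, 2/3]
  [0, 2/3, 0]
  [2/3, 0, 2/5],
b = (-20/3, 8/5, -12/5).
Solving gives a_0 = -3, a_1 = 12/5, a_2 = -1, so
  g(x) = -x^2 + 12*x/5 - 3.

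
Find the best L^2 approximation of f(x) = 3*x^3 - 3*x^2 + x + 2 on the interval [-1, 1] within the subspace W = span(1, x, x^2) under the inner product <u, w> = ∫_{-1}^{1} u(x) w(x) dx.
g(x) = -3*x^2 + 14*x/5 + 2

The best approximation g ∈ W is the orthogonal projection of f onto W. Writing g = a_0 + a_1 x + a_2 x^2, the coefficients solve the normal equations G · a = b where
  G_{ij} = <φ_i, φ_j> and b_i = <f, φ_i>, with φ_0 = 1, φ_1 = x, φ_2 = x^2.
G =
  [2, 0, 2/3]
  [0, 2/3, 0]
  [2/3, 0, 2/5],
b = (2, 28/15, 2/15).
Solving gives a_0 = 2, a_1 = 14/5, a_2 = -3, so
  g(x) = -3*x^2 + 14*x/5 + 2.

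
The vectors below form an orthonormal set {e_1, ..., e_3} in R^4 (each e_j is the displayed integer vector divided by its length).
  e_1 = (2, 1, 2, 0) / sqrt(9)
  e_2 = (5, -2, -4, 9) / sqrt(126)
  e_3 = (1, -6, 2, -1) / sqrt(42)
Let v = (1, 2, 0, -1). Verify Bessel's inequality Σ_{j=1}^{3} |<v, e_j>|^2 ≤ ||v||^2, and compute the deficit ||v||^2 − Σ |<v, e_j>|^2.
Σ |<v, e_j>|^2 = 14/3; ||v||^2 = 6; deficit = 4/3

Write each e_j = u_j / sqrt(<u_j, u_j>) where u_j is the displayed integer vector. Then <v, e_j> = <v, u_j> / sqrt(<u_j, u_j>), so |<v, e_j>|^2 = <v, u_j>^2 / <u_j, u_j>.
Coefficients: <v, e_1> = 4/sqrt(9), <v, e_2> = -8/sqrt(126), <v, e_3> = -10/sqrt(42).
Square and sum: Σ |<v, e_j>|^2 = 14/3.
Compute ||v||^2 = v·v = 6.
Deficit = 6 − 14/3 = 4/3 ≥ 0, confirming Bessel's inequality. (The deficit equals ||v − Σ <v,e_j> e_j||^2, the squared distance from v to span{e_j}.)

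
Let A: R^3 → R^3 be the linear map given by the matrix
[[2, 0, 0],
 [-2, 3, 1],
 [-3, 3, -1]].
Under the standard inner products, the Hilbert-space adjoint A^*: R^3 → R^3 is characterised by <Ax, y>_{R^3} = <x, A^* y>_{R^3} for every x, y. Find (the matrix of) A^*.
A^* = A^T =
[[2, -2, -3],
 [0, 3, 3],
 [0, 1, -1]]

For real matrices with standard dot products, the defining identity <Ax, y> = <x, A^* y> gives (Ax)^T y = x^T (A^*) y, i.e. x^T A^T y = x^T (A^*) y. Since this holds for all x, y, we must have A^* = A^T. Therefore
A^* =
[[2, -2, -3],
 [0, 3, 3],
 [0, 1, -1]].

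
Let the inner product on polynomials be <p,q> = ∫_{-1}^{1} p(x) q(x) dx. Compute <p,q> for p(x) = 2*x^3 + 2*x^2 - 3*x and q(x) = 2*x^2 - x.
<p,q> = 14/5

Expand the product: p(x)·q(x) = 4*x^5 + 2*x^4 - 8*x^3 + 3*x^2.
∫_{-1}^{1} of each monomial x^k gives [2/(k+1) if k even, 0 if k odd]. Integrating term-by-term (or equivalently evaluating the antiderivative F(x) = 2*x^6/3 + 2*x^5/5 - 2*x^4 + x^3 at the endpoints):
  F(1) − F(−1) = 1/15 − (-41/15) = 14/5.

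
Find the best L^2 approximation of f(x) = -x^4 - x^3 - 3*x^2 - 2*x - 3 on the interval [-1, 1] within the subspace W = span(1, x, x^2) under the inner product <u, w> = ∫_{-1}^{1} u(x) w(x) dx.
g(x) = -27*x^2/7 - 13*x/5 - 102/35

The best approximation g ∈ W is the orthogonal projection of f onto W. Writing g = a_0 + a_1 x + a_2 x^2, the coefficients solve the normal equations G · a = b where
  G_{ij} = <φ_i, φ_j> and b_i = <f, φ_i>, with φ_0 = 1, φ_1 = x, φ_2 = x^2.
G =
  [2, 0, 2/3]
  [0, 2/3, 0]
  [2/3, 0, 2/5],
b = (-42/5, -26/15, -122/35).
Solving gives a_0 = -102/35, a_1 = -13/5, a_2 = -27/7, so
  g(x) = -27*x^2/7 - 13*x/5 - 102/35.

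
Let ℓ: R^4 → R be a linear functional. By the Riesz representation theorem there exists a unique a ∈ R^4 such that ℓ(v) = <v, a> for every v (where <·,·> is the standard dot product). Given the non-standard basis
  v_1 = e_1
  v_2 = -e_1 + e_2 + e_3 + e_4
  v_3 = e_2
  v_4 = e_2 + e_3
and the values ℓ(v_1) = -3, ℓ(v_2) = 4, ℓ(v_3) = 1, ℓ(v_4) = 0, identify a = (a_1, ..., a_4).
a = (-3, 1, -1, 1)

Write a = (a_1, ..., a_4) in the standard basis. For each basis vector v_i, ℓ(v_i) = <v_i, a> is a linear equation in the a_j's. Collect the n equations into a matrix system V a = ℓ, where row i of V is v_i (expressed in the standard basis). Since V is invertible (lower-triangular with 1s on the diagonal, up to permutation), solve by back-substitution:
  V =
[[1, 0, 0, 0],
 [-1, 1, 1, 1],
 [0, 1, 0, 0],
 [0, 1, 1, 0]]
  V a = (-3, 4, 1, 0)
Solving gives a = (-3, 1, -1, 1).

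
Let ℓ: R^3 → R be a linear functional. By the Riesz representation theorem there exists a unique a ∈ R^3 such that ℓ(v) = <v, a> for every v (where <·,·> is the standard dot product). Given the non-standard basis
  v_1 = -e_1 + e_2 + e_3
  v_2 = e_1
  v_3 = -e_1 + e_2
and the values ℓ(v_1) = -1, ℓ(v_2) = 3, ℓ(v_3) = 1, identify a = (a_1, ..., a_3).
a = (3, 4, -2)

Write a = (a_1, ..., a_3) in the standard basis. For each basis vector v_i, ℓ(v_i) = <v_i, a> is a linear equation in the a_j's. Collect the n equations into a matrix system V a = ℓ, where row i of V is v_i (expressed in the standard basis). Since V is invertible (lower-triangular with 1s on the diagonal, up to permutation), solve by back-substitution:
  V =
[[-1, 1, 1],
 [1, 0, 0],
 [-1, 1, 0]]
  V a = (-1, 3, 1)
Solving gives a = (3, 4, -2).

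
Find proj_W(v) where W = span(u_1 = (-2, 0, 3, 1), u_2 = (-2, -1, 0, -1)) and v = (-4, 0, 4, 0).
proj_W(v) = (-296/75, -52/75, 96/25, 44/75)

Set up U = [u_1 | ... | u_2] ∈ R^(4×2). The projector onto W = col(U) is P = U (U^T U)^(-1) U^T.
Compute U^T U =
  [14, 3]
  [3, 6],
and U^T v = (20, 8).
Solve U^T U · c = U^T v for the coefficients: c = (32/25, 52/75). The projection is proj_W(v) = U c.
Check: (v - proj_W(v)) · u_1 = 0  (should be 0).
Check: (v - proj_W(v)) · u_2 = 0  (should be 0).
Result: proj_W(v) = (-296/75, -52/75, 96/25, 44/75).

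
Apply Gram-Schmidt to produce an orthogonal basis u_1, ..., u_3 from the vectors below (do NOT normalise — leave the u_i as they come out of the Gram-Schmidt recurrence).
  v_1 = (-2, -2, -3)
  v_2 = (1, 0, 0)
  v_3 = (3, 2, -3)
Orthogonal basis:
  u_1 = (-2, -2, -3)
  u_2 = (13/17, -4/17, -6/17)
  u_3 = (0, 36/13, -24/13)

Apply the Gram-Schmidt recurrence
  u_1 = v_1
  u_i = v_i − Σ_{j<i} ((v_i · u_j) / (u_j · u_j)) · u_j.

Step by step this gives:
  u_1 = (-2, -2, -3)
  u_2 = (13/17, -4/17, -6/17)
  u_3 = (0, 36/13, -24/13)

Orthogonality check:
  u_2 · u_1 = 0 (should be 0)
  u_3 · u_1 = 0 (should be 0)
  u_3 · u_2 = 0 (should be 0)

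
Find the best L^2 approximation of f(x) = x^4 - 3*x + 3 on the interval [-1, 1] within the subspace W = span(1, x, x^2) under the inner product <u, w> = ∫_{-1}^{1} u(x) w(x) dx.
g(x) = 6*x^2/7 - 3*x + 102/35

The best approximation g ∈ W is the orthogonal projection of f onto W. Writing g = a_0 + a_1 x + a_2 x^2, the coefficients solve the normal equations G · a = b where
  G_{ij} = <φ_i, φ_j> and b_i = <f, φ_i>, with φ_0 = 1, φ_1 = x, φ_2 = x^2.
G =
  [2, 0, 2/3]
  [0, 2/3, 0]
  [2/3, 0, 2/5],
b = (32/5, -2, 16/7).
Solving gives a_0 = 102/35, a_1 = -3, a_2 = 6/7, so
  g(x) = 6*x^2/7 - 3*x + 102/35.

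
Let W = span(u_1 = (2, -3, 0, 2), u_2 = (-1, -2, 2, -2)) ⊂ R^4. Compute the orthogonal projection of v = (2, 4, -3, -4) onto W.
proj_W(v) = (-280/221, 896/221, -16/13, -144/221)

Set up U = [u_1 | ... | u_2] ∈ R^(4×2). The projector onto W = col(U) is P = U (U^T U)^(-1) U^T.
Compute U^T U =
  [17, 0]
  [0, 13],
and U^T v = (-16, -8).
Solve U^T U · c = U^T v for the coefficients: c = (-16/17, -8/13). The projection is proj_W(v) = U c.
Check: (v - proj_W(v)) · u_1 = 0  (should be 0).
Check: (v - proj_W(v)) · u_2 = 0  (should be 0).
Result: proj_W(v) = (-280/221, 896/221, -16/13, -144/221).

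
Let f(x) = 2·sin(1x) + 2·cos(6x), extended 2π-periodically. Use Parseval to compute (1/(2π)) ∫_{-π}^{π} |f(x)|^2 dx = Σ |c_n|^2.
Σ |c_n|^2 = 4

Expand |f|^2 and use orthogonality of {sin(nx), cos(mx)} on [-π, π]:
  ∫_{-π}^{π} sin(nx)^2 dx = π, ∫ cos(mx)^2 dx = π, and cross terms integrate to 0.
So ∫_{-π}^{π} f(x)^2 dx = 2^2 · π + 2^2 · π = (4 + 4)π.
Divide by 2π: (4 + 4)/2 = 4.
By Parseval, this equals Σ |c_n|^2.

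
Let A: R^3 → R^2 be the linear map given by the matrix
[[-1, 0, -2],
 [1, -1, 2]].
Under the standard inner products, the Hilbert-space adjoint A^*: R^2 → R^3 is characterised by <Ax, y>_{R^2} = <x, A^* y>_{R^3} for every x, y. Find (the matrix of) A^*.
A^* = A^T =
[[-1, 1],
 [0, -1],
 [-2, 2]]

For real matrices with standard dot products, the defining identity <Ax, y> = <x, A^* y> gives (Ax)^T y = x^T (A^*) y, i.e. x^T A^T y = x^T (A^*) y. Since this holds for all x, y, we must have A^* = A^T. Therefore
A^* =
[[-1, 1],
 [0, -1],
 [-2, 2]].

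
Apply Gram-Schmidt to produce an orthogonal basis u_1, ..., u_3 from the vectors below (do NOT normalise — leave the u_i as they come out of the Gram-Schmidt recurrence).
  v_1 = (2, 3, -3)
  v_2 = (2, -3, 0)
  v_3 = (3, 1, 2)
Orthogonal basis:
  u_1 = (2, 3, -3)
  u_2 = (27/11, -51/22, -15/22)
  u_3 = (57/29, 38/29, 76/29)

Apply the Gram-Schmidt recurrence
  u_1 = v_1
  u_i = v_i − Σ_{j<i} ((v_i · u_j) / (u_j · u_j)) · u_j.

Step by step this gives:
  u_1 = (2, 3, -3)
  u_2 = (27/11, -51/22, -15/22)
  u_3 = (57/29, 38/29, 76/29)

Orthogonality check:
  u_2 · u_1 = 0 (should be 0)
  u_3 · u_1 = 0 (should be 0)
  u_3 · u_2 = 0 (should be 0)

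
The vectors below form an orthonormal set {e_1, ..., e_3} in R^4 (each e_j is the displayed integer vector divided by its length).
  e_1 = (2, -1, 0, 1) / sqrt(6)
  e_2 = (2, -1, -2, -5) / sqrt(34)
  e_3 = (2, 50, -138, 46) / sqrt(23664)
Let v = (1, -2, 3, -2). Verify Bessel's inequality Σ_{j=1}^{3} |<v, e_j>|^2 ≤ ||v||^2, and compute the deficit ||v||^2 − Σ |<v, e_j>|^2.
Σ |<v, e_j>|^2 = 521/29; ||v||^2 = 18; deficit = 1/29

Write each e_j = u_j / sqrt(<u_j, u_j>) where u_j is the displayed integer vector. Then <v, e_j> = <v, u_j> / sqrt(<u_j, u_j>), so |<v, e_j>|^2 = <v, u_j>^2 / <u_j, u_j>.
Coefficients: <v, e_1> = 2/sqrt(6), <v, e_2> = 8/sqrt(34), <v, e_3> = -604/sqrt(23664).
Square and sum: Σ |<v, e_j>|^2 = 521/29.
Compute ||v||^2 = v·v = 18.
Deficit = 18 − 521/29 = 1/29 ≥ 0, confirming Bessel's inequality. (The deficit equals ||v − Σ <v,e_j> e_j||^2, the squared distance from v to span{e_j}.)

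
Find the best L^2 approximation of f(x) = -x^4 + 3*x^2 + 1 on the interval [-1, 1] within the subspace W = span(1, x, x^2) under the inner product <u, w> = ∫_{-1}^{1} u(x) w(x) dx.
g(x) = 15*x^2/7 + 38/35

The best approximation g ∈ W is the orthogonal projection of f onto W. Writing g = a_0 + a_1 x + a_2 x^2, the coefficients solve the normal equations G · a = b where
  G_{ij} = <φ_i, φ_j> and b_i = <f, φ_i>, with φ_0 = 1, φ_1 = x, φ_2 = x^2.
G =
  [2, 0, 2/3]
  [0, 2/3, 0]
  [2/3, 0, 2/5],
b = (18/5, 0, 166/105).
Solving gives a_0 = 38/35, a_1 = 0, a_2 = 15/7, so
  g(x) = 15*x^2/7 + 38/35.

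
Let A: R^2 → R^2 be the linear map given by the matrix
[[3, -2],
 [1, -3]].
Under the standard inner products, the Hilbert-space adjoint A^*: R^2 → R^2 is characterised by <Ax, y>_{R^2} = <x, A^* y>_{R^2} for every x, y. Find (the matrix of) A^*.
A^* = A^T =
[[3, 1],
 [-2, -3]]

For real matrices with standard dot products, the defining identity <Ax, y> = <x, A^* y> gives (Ax)^T y = x^T (A^*) y, i.e. x^T A^T y = x^T (A^*) y. Since this holds for all x, y, we must have A^* = A^T. Therefore
A^* =
[[3, 1],
 [-2, -3]].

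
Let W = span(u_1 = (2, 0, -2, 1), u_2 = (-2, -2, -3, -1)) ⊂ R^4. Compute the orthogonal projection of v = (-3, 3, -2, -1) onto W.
proj_W(v) = (-254/161, -132/161, -76/161, -127/161)

Set up U = [u_1 | ... | u_2] ∈ R^(4×2). The projector onto W = col(U) is P = U (U^T U)^(-1) U^T.
Compute U^T U =
  [9, 1]
  [1, 18],
and U^T v = (-3, 7).
Solve U^T U · c = U^T v for the coefficients: c = (-61/161, 66/161). The projection is proj_W(v) = U c.
Check: (v - proj_W(v)) · u_1 = 0  (should be 0).
Check: (v - proj_W(v)) · u_2 = 0  (should be 0).
Result: proj_W(v) = (-254/161, -132/161, -76/161, -127/161).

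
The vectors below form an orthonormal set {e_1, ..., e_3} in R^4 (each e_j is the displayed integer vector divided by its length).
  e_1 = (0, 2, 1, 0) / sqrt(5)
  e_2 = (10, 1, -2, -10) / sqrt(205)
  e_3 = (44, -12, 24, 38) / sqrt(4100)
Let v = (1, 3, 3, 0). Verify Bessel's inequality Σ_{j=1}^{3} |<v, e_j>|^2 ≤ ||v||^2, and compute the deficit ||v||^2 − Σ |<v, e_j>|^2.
Σ |<v, e_j>|^2 = 18; ||v||^2 = 19; deficit = 1

Write each e_j = u_j / sqrt(<u_j, u_j>) where u_j is the displayed integer vector. Then <v, e_j> = <v, u_j> / sqrt(<u_j, u_j>), so |<v, e_j>|^2 = <v, u_j>^2 / <u_j, u_j>.
Coefficients: <v, e_1> = 9/sqrt(5), <v, e_2> = 7/sqrt(205), <v, e_3> = 80/sqrt(4100).
Square and sum: Σ |<v, e_j>|^2 = 18.
Compute ||v||^2 = v·v = 19.
Deficit = 19 − 18 = 1 ≥ 0, confirming Bessel's inequality. (The deficit equals ||v − Σ <v,e_j> e_j||^2, the squared distance from v to span{e_j}.)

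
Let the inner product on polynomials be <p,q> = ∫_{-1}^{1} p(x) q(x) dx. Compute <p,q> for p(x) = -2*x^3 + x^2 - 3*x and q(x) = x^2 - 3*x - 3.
<p,q> = 34/5

Expand the product: p(x)·q(x) = -2*x^5 + 7*x^4 + 6*x^2 + 9*x.
∫_{-1}^{1} of each monomial x^k gives [2/(k+1) if k even, 0 if k odd]. Integrating term-by-term (or equivalently evaluating the antiderivative F(x) = -x^6/3 + 7*x^5/5 + 2*x^3 + 9*x^2/2 at the endpoints):
  F(1) − F(−1) = 227/30 − (23/30) = 34/5.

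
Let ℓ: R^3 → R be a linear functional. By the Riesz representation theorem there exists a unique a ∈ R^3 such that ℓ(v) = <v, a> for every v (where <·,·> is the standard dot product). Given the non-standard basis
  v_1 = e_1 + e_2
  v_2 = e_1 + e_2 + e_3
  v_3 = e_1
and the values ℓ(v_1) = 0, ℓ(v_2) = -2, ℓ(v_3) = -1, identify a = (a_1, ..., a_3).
a = (-1, 1, -2)

Write a = (a_1, ..., a_3) in the standard basis. For each basis vector v_i, ℓ(v_i) = <v_i, a> is a linear equation in the a_j's. Collect the n equations into a matrix system V a = ℓ, where row i of V is v_i (expressed in the standard basis). Since V is invertible (lower-triangular with 1s on the diagonal, up to permutation), solve by back-substitution:
  V =
[[1, 1, 0],
 [1, 1, 1],
 [1, 0, 0]]
  V a = (0, -2, -1)
Solving gives a = (-1, 1, -2).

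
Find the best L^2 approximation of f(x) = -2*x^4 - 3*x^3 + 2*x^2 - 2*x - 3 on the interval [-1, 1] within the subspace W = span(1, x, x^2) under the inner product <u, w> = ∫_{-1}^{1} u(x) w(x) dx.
g(x) = 2*x^2/7 - 19*x/5 - 99/35

The best approximation g ∈ W is the orthogonal projection of f onto W. Writing g = a_0 + a_1 x + a_2 x^2, the coefficients solve the normal equations G · a = b where
  G_{ij} = <φ_i, φ_j> and b_i = <f, φ_i>, with φ_0 = 1, φ_1 = x, φ_2 = x^2.
G =
  [2, 0, 2/3]
  [0, 2/3, 0]
  [2/3, 0, 2/5],
b = (-82/15, -38/15, -62/35).
Solving gives a_0 = -99/35, a_1 = -19/5, a_2 = 2/7, so
  g(x) = 2*x^2/7 - 19*x/5 - 99/35.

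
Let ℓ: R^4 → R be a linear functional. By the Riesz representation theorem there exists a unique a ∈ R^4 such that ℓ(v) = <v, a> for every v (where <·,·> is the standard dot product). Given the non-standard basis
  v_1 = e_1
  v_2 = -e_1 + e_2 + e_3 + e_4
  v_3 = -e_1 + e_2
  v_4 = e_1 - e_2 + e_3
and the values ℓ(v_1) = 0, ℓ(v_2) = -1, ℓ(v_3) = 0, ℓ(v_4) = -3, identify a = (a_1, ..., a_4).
a = (0, 0, -3, 2)

Write a = (a_1, ..., a_4) in the standard basis. For each basis vector v_i, ℓ(v_i) = <v_i, a> is a linear equation in the a_j's. Collect the n equations into a matrix system V a = ℓ, where row i of V is v_i (expressed in the standard basis). Since V is invertible (lower-triangular with 1s on the diagonal, up to permutation), solve by back-substitution:
  V =
[[1, 0, 0, 0],
 [-1, 1, 1, 1],
 [-1, 1, 0, 0],
 [1, -1, 1, 0]]
  V a = (0, -1, 0, -3)
Solving gives a = (0, 0, -3, 2).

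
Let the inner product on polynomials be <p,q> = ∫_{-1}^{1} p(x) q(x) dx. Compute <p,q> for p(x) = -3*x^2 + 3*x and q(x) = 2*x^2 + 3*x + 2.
<p,q> = -2/5

Expand the product: p(x)·q(x) = -6*x^4 - 3*x^3 + 3*x^2 + 6*x.
∫_{-1}^{1} of each monomial x^k gives [2/(k+1) if k even, 0 if k odd]. Integrating term-by-term (or equivalently evaluating the antiderivative F(x) = -6*x^5/5 - 3*x^4/4 + x^3 + 3*x^2 at the endpoints):
  F(1) − F(−1) = 41/20 − (49/20) = -2/5.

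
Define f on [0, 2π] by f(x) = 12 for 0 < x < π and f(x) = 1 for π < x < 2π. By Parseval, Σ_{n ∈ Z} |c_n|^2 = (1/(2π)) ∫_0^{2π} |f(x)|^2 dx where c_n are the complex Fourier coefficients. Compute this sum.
Σ |c_n|^2 = 145/2

Parseval equates the L^2 energy of f (normalised by 1/(2π)) with the ℓ^2 sum of its Fourier coefficients: (1/(2π)) ∫_0^{2π} |f|^2 = Σ |c_n|^2.
Compute the left side: (1/(2π)) [∫_0^π 12^2 dx + ∫_π^{2π} 1^2 dx] = (1/(2π)) · (144π + 1π) = (144 + 1)/2 = 145/2.
So Σ_{n ∈ Z} |c_n|^2 = 145/2.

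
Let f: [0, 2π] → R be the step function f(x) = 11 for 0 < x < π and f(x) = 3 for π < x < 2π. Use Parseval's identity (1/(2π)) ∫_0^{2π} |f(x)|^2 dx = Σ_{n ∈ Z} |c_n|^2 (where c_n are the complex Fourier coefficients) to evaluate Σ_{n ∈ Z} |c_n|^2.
Σ |c_n|^2 = 65

Parseval equates the L^2 energy of f (normalised by 1/(2π)) with the ℓ^2 sum of its Fourier coefficients: (1/(2π)) ∫_0^{2π} |f|^2 = Σ |c_n|^2.
Compute the left side: (1/(2π)) [∫_0^π 11^2 dx + ∫_π^{2π} 3^2 dx] = (1/(2π)) · (121π + 9π) = (121 + 9)/2 = 65.
So Σ_{n ∈ Z} |c_n|^2 = 65.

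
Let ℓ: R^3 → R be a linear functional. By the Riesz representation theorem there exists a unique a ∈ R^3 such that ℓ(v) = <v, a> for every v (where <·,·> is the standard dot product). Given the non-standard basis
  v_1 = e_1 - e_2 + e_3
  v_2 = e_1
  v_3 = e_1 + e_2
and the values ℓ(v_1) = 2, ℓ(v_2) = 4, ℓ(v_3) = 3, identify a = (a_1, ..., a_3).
a = (4, -1, -3)

Write a = (a_1, ..., a_3) in the standard basis. For each basis vector v_i, ℓ(v_i) = <v_i, a> is a linear equation in the a_j's. Collect the n equations into a matrix system V a = ℓ, where row i of V is v_i (expressed in the standard basis). Since V is invertible (lower-triangular with 1s on the diagonal, up to permutation), solve by back-substitution:
  V =
[[1, -1, 1],
 [1, 0, 0],
 [1, 1, 0]]
  V a = (2, 4, 3)
Solving gives a = (4, -1, -3).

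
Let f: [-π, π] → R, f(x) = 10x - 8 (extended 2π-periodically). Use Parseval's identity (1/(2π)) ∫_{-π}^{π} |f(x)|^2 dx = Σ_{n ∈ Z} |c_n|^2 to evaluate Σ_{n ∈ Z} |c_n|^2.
Σ |c_n|^2 = 100π^2/3 + 64

Expand and integrate term by term over [-π, π]:
  ∫ (10x)^2 dx = 100·(2π^3/3); ∫ 2·10·(-8)·x dx = 0 (odd integrand); ∫ (-8)^2 dx = 64·2π.
So (1/(2π)) ∫_{-π}^{π} (10x - 8)^2 dx = 100π^2/3 + 64 = 100π^2/3 + 64.
Parseval ⇒ Σ |c_n|^2 = 100π^2/3 + 64.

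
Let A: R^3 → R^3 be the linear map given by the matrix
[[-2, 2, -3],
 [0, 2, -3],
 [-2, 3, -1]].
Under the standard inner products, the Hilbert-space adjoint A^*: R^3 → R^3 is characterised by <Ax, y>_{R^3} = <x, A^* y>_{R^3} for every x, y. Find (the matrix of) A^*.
A^* = A^T =
[[-2, 0, -2],
 [2, 2, 3],
 [-3, -3, -1]]

For real matrices with standard dot products, the defining identity <Ax, y> = <x, A^* y> gives (Ax)^T y = x^T (A^*) y, i.e. x^T A^T y = x^T (A^*) y. Since this holds for all x, y, we must have A^* = A^T. Therefore
A^* =
[[-2, 0, -2],
 [2, 2, 3],
 [-3, -3, -1]].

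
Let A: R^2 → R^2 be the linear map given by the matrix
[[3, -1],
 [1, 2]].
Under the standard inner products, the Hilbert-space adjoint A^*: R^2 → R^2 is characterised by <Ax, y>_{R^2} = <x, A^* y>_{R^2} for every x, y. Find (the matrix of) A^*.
A^* = A^T =
[[3, 1],
 [-1, 2]]

For real matrices with standard dot products, the defining identity <Ax, y> = <x, A^* y> gives (Ax)^T y = x^T (A^*) y, i.e. x^T A^T y = x^T (A^*) y. Since this holds for all x, y, we must have A^* = A^T. Therefore
A^* =
[[3, 1],
 [-1, 2]].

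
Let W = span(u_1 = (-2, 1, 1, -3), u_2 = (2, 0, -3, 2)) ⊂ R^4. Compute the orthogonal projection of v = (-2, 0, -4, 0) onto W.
proj_W(v) = (16/43, 52/43, -128/43, -36/43)

Set up U = [u_1 | ... | u_2] ∈ R^(4×2). The projector onto W = col(U) is P = U (U^T U)^(-1) U^T.
Compute U^T U =
  [15, -13]
  [-13, 17],
and U^T v = (0, 8).
Solve U^T U · c = U^T v for the coefficients: c = (52/43, 60/43). The projection is proj_W(v) = U c.
Check: (v - proj_W(v)) · u_1 = 0  (should be 0).
Check: (v - proj_W(v)) · u_2 = 0  (should be 0).
Result: proj_W(v) = (16/43, 52/43, -128/43, -36/43).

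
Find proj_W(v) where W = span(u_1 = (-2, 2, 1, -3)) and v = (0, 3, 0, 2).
proj_W(v) = (0, 0, 0, 0)

Set up U = [u_1 | ... | u_1] ∈ R^(4×1). The projector onto W = col(U) is P = U (U^T U)^(-1) U^T.
Compute U^T U =
  [18],
and U^T v = (0).
Solve U^T U · c = U^T v for the coefficients: c = (0). The projection is proj_W(v) = U c.
Check: (v - proj_W(v)) · u_1 = 0  (should be 0).
Result: proj_W(v) = (0, 0, 0, 0).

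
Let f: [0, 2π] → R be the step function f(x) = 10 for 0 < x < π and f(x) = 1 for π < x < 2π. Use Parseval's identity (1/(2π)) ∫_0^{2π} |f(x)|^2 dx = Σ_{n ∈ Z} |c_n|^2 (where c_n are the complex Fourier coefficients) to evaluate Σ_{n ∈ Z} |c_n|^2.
Σ |c_n|^2 = 101/2

Parseval equates the L^2 energy of f (normalised by 1/(2π)) with the ℓ^2 sum of its Fourier coefficients: (1/(2π)) ∫_0^{2π} |f|^2 = Σ |c_n|^2.
Compute the left side: (1/(2π)) [∫_0^π 10^2 dx + ∫_π^{2π} 1^2 dx] = (1/(2π)) · (100π + 1π) = (100 + 1)/2 = 101/2.
So Σ_{n ∈ Z} |c_n|^2 = 101/2.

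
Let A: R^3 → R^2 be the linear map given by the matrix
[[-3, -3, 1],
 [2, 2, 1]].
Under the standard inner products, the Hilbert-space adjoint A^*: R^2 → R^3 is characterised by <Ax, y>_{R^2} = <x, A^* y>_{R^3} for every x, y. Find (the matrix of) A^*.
A^* = A^T =
[[-3, 2],
 [-3, 2],
 [1, 1]]

For real matrices with standard dot products, the defining identity <Ax, y> = <x, A^* y> gives (Ax)^T y = x^T (A^*) y, i.e. x^T A^T y = x^T (A^*) y. Since this holds for all x, y, we must have A^* = A^T. Therefore
A^* =
[[-3, 2],
 [-3, 2],
 [1, 1]].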